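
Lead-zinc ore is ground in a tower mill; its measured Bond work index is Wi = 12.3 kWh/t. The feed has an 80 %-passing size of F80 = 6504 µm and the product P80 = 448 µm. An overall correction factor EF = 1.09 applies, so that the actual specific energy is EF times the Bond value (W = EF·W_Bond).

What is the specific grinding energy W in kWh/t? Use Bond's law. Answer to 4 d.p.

W = 4.6718 kWh/t

Bond:  W = 10 Wi (1/√P − 1/√F)
1/√448 = 0.047246;  1/√6504 = 0.012400
W = 10·12.3·(0.047246 − 0.012400) = 4.2860 kWh/t
Corrected W = EF·W_Bond = 1.09·4.2860 = 4.6718 kWh/t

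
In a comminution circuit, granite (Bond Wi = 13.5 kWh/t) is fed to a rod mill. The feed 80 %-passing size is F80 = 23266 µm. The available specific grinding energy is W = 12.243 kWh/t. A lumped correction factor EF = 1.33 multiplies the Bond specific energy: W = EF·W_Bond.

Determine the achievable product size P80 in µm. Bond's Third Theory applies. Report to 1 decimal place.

P80 = 179.0 µm

Bond:  W = 10 Wi (1/√P − 1/√F)
W_Bond = W / EF = 12.243 / 1.33 = 9.2053 kWh/t
⇒ 1/√P80 = W_Bond/(10·Wi) + 1/√F80
  = 9.2053/(10·13.5) + 1/√23266 = 0.068187 + 0.006556 = 0.074743
P80 = (1/0.074743)² = 13.3792² = 179.00 µm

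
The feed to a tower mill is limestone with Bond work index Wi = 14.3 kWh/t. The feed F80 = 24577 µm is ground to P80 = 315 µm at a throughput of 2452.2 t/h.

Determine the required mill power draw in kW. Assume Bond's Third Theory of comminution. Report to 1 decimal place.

P = 17520.9 kW

W = 10·Wi·(P80^(-½) − F80^(-½))
W = 10·14.3·(1/√315 − 1/√24577) = 10·14.3·(0.049965) = 7.1450 kWh/t
P_mill = W·ṁ = 7.1450·2452.2 = 17520.9 kW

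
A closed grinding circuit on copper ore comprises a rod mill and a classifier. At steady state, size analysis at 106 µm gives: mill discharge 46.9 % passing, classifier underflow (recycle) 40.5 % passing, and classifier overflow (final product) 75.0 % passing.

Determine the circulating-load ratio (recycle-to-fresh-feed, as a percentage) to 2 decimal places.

CL = 439.06 %

Let r = R/F. Size balance at 106 µm:
Fd + Rd = Ru + Fo ⇒ R/F = (o−d)/(d−u)
r = (75.0 − 46.9)/(46.9 − 40.5) = 28.1/6.4 = 4.3906
CL = 100·r = 439.06 %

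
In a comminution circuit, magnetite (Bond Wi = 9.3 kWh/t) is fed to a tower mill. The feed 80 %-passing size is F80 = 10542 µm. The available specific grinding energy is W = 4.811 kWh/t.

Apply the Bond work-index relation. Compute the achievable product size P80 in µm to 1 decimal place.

P80 = 264.6 µm

Bond:  W = 10 Wi (1/√P − 1/√F)
⇒ 1/√P80 = W/(10·Wi) + 1/√F80
  = 4.8110/(10·9.3) + 1/√10542 = 0.051731 + 0.009740 = 0.061471
P80 = (1/0.061471)² = 16.2679² = 264.64 µm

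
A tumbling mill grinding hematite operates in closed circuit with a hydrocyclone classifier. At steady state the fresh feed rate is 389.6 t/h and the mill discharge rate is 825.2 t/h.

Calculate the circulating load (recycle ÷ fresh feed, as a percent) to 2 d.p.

Steady state: M = F + R.
R = M − F = 825.2 − 389.6 = 435.6 t/h
CL = 100·R/F = 100·435.6/389.6 = 111.81 %

CL = 111.81 %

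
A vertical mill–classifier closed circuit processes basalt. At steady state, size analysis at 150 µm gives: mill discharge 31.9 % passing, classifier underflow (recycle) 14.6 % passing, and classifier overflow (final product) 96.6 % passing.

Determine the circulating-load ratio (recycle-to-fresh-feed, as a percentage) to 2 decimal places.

Two-product formula at 150 µm:
(1+r)d = ru + o → r = (o−d)/(d−u)
r = (96.6 − 31.9)/(31.9 − 14.6) = 64.7/17.3 = 3.7399
CL = 100·r = 373.99 %

CL = 373.99 %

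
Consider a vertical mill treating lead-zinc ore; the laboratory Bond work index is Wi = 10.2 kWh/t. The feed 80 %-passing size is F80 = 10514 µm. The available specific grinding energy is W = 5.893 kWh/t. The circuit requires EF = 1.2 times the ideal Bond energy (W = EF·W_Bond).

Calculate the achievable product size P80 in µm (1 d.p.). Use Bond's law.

P80 = 298.3 µm

Bond: W = 10·Wi·(1/√P80 − 1/√F80)
W_Bond = W / EF = 5.893 / 1.2 = 4.9108 kWh/t
⇒ 1/√P80 = W_Bond/(10 Wi) + 1/√F80
  = 4.9108/(10·10.2) + 1/√10514 = 0.048145 + 0.009753 = 0.057898
P80 = (1/0.057898)² = 17.2718² = 298.31 µm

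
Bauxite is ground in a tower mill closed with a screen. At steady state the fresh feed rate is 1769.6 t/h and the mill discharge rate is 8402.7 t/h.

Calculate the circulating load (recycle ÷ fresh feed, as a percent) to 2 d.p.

CL = 374.84 %

Mill node: discharge = fresh + recycle.
R = M − F = 8402.7 − 1769.6 = 6633.1 t/h
CL = 100·R/F = 100·6633.1/1769.6 = 374.84 %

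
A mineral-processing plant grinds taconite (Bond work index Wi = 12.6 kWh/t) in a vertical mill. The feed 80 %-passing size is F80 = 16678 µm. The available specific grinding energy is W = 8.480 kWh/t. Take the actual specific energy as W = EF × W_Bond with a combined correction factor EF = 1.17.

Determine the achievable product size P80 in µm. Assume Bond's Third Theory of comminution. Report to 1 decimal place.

P80 = 234.8 µm

W = 10 Wi / √P80 − 10 Wi / √F80
W_Bond = W / EF = 8.480 / 1.17 = 7.2479 kWh/t
P80^-0.5 = F80^-0.5 + W_Bond/(10 Wi)
  = 7.2479/(10·12.6) + 1/√16678 = 0.057523 + 0.007743 = 0.065266
P80 = (1/0.065266)² = 15.3219² = 234.76 µm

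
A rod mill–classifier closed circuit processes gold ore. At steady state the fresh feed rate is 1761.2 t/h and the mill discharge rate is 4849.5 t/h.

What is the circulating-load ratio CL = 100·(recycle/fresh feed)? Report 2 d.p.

Mill node: discharge = fresh + recycle.
R = M − F = 4849.5 − 1761.2 = 3088.3 t/h
CL = 100·R/F = 100·3088.3/1761.2 = 175.35 %

CL = 175.35 %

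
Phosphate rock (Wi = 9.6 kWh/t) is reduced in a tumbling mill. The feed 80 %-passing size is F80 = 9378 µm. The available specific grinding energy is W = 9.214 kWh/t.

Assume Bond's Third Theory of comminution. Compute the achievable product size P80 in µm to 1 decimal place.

P80 = 88.5 µm

W = 10·Wi·(P80^(-½) − F80^(-½))
⇒ 1/√P80 = W/(10·Wi) + 1/√F80
  = 9.2140/(10·9.6) + 1/√9378 = 0.095979 + 0.010326 = 0.106305
P80 = (1/0.106305)² = 9.4069² = 88.49 µm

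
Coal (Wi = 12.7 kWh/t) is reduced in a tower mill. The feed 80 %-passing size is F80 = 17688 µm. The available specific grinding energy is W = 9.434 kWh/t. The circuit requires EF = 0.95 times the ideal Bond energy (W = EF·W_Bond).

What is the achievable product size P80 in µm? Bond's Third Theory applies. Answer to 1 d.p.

W = 10·Wi·[P80^(−½) − F80^(−½)]
W_Bond = W / EF = 9.434 / 0.95 = 9.9305 kWh/t
⇒ 1/√P80 = W_Bond/(10 Wi) + 1/√F80
  = 9.9305/(10·12.7) + 1/√17688 = 0.078193 + 0.007519 = 0.085712
P80 = (1/0.085712)² = 11.6670² = 136.12 µm

P80 = 136.1 µm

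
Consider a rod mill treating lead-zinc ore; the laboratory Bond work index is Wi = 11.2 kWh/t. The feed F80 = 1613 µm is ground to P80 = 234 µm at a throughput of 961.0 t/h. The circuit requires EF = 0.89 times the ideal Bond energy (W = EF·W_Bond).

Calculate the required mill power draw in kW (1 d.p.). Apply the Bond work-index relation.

P = 3877.0 kW

W = 10·Wi·(P80^(-½) − F80^(-½))
W = 10·11.2·(1/√234 − 1/√1613) = 10·11.2·(0.040473) = 4.5330 kWh/t
Corrected W = EF·W_Bond = 0.89·4.5330 = 4.0343 kWh/t
P_mill = W·ṁ = 4.0343·961.0 = 3877.0 kW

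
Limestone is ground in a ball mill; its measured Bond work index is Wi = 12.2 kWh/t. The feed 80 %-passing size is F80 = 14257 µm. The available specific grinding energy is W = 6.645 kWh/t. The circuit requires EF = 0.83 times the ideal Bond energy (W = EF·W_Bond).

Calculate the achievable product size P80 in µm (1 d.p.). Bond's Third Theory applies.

P80 = 182.6 µm

Bond: W = 10·Wi·(1/√P80 − 1/√F80)
W_Bond = W / EF = 6.645 / 0.83 = 8.0060 kWh/t
⇒ 1/√P80 = W_Bond/(10·Wi) + 1/√F80
  = 8.0060/(10·12.2) + 1/√14257 = 0.065623 + 0.008375 = 0.073998
P80 = (1/0.073998)² = 13.5138² = 182.62 µm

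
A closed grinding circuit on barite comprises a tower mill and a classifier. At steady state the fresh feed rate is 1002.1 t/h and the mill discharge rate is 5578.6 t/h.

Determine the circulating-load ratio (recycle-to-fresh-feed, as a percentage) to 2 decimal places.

CL = 456.69 %

Steady state: M = F + R.
R = M − F = 5578.6 − 1002.1 = 4576.5 t/h
CL = 100·R/F = 100·4576.5/1002.1 = 456.69 %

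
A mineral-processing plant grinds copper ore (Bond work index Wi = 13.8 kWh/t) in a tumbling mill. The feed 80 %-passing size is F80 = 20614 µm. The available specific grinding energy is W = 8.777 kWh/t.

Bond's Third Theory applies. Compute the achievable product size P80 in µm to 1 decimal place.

P80 = 200.8 µm

W = 10 Wi (P80^-0.5 − F80^-0.5)
P80^(−½) = W/(10 Wi) + F80^(−½)
  = 8.7770/(10·13.8) + 1/√20614 = 0.063601 + 0.006965 = 0.070566
P80 = (1/0.070566)² = 14.1710² = 200.82 µm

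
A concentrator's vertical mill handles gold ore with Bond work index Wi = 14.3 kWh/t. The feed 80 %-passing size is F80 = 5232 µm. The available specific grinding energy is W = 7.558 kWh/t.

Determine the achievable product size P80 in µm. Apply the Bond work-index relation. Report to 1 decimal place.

P80 = 224.9 µm

W = 10 Wi (P80^-0.5 − F80^-0.5)
⇒ 1/√P80 = W/(10 Wi) + 1/√F80
  = 7.5580/(10·14.3) + 1/√5232 = 0.052853 + 0.013825 = 0.066678
P80 = (1/0.066678)² = 14.9974² = 224.92 µm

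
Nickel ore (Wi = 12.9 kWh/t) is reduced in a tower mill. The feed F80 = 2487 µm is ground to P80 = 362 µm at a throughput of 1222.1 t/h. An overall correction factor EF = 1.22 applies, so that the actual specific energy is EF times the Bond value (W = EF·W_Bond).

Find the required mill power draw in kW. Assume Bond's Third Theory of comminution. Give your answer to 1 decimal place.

Bond: W = 10·Wi·(1/√P80 − 1/√F80)
W = 10·12.9·(1/√362 − 1/√2487) = 10·12.9·(0.032507) = 4.1934 kWh/t
With EF = 1.22: W = 4.1934·1.22 = 5.1159 kWh/t
P = W·T = 5.1159·1222.1 = 6252.1 kW

P = 6252.1 kW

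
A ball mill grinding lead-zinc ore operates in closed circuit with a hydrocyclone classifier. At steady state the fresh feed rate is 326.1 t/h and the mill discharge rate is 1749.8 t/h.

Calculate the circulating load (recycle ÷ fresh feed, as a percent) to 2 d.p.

Mill node: discharge = fresh + recycle.
R = M − F = 1749.8 − 326.1 = 1423.7 t/h
CL = 100·R/F = 100·1423.7/326.1 = 436.58 %

CL = 436.58 %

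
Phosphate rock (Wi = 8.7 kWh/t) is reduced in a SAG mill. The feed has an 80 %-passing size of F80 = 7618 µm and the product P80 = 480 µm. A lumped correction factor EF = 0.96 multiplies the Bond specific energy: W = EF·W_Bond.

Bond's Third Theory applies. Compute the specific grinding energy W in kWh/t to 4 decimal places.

W = 10 Wi (P80^-0.5 − F80^-0.5)
1/√480 = 0.045644;  1/√7618 = 0.011457
W = 10·8.7·(0.045644 − 0.011457) = 2.9742 kWh/t
W_actual = 0.96 × 2.9742 = 2.8552 kWh/t

W = 2.8552 kWh/t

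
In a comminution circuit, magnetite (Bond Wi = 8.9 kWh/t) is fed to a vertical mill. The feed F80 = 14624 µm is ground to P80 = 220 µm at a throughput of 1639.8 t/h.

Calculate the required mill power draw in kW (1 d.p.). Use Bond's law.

P = 8632.6 kW

W_Bond = 10·Wi·(1/√P₈₀ − 1/√F₈₀)
W = 10·8.9·(1/√220 − 1/√14624) = 10·8.9·(0.059151) = 5.2644 kWh/t
P = W·T = 5.2644·1639.8 = 8632.6 kW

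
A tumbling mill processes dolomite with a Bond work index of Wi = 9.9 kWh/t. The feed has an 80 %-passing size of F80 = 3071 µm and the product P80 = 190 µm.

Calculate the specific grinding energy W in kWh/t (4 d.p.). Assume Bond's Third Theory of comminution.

W = 5.3957 kWh/t

Bond:  W = 10 Wi (1/√P − 1/√F)
1/√190 = 0.072548;  1/√3071 = 0.018045
W = 10·9.9·(0.072548 − 0.018045) = 5.3957 kWh/t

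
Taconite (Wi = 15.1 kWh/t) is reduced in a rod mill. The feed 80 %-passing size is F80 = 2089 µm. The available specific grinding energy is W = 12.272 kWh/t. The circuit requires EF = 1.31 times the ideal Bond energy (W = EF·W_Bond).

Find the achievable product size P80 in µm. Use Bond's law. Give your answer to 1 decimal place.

P80 = 142.0 µm

W = 10·Wi·[P80^(−½) − F80^(−½)]
W_Bond = W / EF = 12.272 / 1.31 = 9.3679 kWh/t
⇒ 1/√P80 = W_Bond/(10 Wi) + 1/√F80
  = 9.3679/(10·15.1) + 1/√2089 = 0.062039 + 0.021879 = 0.083918
P80 = (1/0.083918)² = 11.9163² = 142.00 µm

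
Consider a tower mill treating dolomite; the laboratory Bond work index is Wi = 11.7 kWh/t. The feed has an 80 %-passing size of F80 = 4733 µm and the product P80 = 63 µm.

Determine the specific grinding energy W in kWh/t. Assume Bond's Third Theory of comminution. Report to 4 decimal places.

W = 13.0400 kWh/t

W = 10 Wi (P80^-0.5 − F80^-0.5)
1/√63 = 0.125988;  1/√4733 = 0.014536
W = 10·11.7·(0.125988 − 0.014536) = 13.0400 kWh/t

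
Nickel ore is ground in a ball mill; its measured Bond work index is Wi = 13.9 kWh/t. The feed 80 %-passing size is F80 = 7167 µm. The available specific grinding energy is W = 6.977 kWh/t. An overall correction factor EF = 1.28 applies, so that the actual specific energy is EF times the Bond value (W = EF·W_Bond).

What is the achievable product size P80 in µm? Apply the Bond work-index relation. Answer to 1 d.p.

P80 = 384.1 µm

W = 10 Wi (1/√P80 − 1/√F80)  [Bond]
W_Bond = W / EF = 6.977 / 1.28 = 5.4508 kWh/t
⇒ 1/√P80 = W_Bond/(10·Wi) + 1/√F80
  = 5.4508/(10·13.9) + 1/√7167 = 0.039214 + 0.011812 = 0.051026
P80 = (1/0.051026)² = 19.5977² = 384.07 µm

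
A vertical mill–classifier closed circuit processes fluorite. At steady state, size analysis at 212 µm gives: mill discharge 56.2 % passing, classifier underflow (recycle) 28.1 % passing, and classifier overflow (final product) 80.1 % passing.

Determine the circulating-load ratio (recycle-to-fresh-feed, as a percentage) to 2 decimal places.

Balance %-passing 212 µm (r = R/F):
(1+r)d = ru + o → r = (o−d)/(d−u)
r = (80.1 − 56.2)/(56.2 − 28.1) = 23.9/28.1 = 0.8505
CL = 100·r = 85.05 %

CL = 85.05 %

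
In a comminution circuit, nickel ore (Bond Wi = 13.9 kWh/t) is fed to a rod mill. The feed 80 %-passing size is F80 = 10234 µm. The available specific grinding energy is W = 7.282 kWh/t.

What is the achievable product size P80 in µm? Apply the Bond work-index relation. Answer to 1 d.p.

W_Bond = 10·Wi·(1/√P₈₀ − 1/√F₈₀)
1/√P80 = 1/√F80 + W/(10·Wi)
  = 7.2820/(10·13.9) + 1/√10234 = 0.052388 + 0.009885 = 0.062274
P80 = (1/0.062274)² = 16.0582² = 257.87 µm

P80 = 257.9 µm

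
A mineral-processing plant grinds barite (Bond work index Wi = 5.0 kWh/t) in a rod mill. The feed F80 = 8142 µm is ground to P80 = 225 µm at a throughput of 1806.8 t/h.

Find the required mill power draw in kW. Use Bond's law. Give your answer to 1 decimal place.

P = 5021.5 kW

W_Bond = 10·Wi·(1/√P₈₀ − 1/√F₈₀)
W = 10·5.0·(1/√225 − 1/√8142) = 10·5.0·(0.055584) = 2.7792 kWh/t
P = W·T = 2.7792·1806.8 = 5021.5 kW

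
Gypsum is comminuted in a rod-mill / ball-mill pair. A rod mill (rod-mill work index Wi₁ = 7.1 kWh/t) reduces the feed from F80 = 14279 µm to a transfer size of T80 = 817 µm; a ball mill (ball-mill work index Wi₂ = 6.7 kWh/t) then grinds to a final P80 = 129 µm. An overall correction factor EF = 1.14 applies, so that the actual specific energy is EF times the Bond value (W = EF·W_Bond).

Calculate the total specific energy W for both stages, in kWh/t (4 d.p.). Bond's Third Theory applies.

W = 10 Wi / √P80 − 10 Wi / √F80
Stage 1 (14279→817 µm, Wi₁=7.1): W₁ = 10·7.1·(0.034986 − 0.008369) = 1.8898 kWh/t
Stage 2 (817→129 µm, Wi₂=6.7): W₂ = 10·6.7·(0.088045 − 0.034986) = 3.5550 kWh/t
W = W₁ + W₂ = 1.8898 + 3.5550 = 5.4448 kWh/t
Apply correction: 5.4448 × 1.14 = 6.2071 kWh/t

W = 6.2071 kWh/t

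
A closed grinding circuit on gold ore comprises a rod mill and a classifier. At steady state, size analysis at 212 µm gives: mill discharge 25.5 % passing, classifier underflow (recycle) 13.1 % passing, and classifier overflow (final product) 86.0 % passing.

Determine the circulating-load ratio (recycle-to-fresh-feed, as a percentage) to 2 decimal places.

CL = 487.90 %

Classifier node, passing 212 µm:
(1+r)·d = r·u + o ⇒ r = (o−d)/(d−u)
r = (86.0 − 25.5)/(25.5 − 13.1) = 60.5/12.4 = 4.8790
CL = 100·r = 487.90 %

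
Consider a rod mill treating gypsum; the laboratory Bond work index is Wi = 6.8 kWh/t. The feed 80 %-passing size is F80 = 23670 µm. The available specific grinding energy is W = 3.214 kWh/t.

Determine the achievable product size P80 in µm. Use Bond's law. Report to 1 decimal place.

P80 = 345.9 µm

Bond:  W = 10 Wi (1/√P − 1/√F)
1/√P80 = 1/√F80 + W/(10·Wi)
  = 3.2140/(10·6.8) + 1/√23670 = 0.047265 + 0.006500 = 0.053765
P80 = (1/0.053765)² = 18.5996² = 345.95 µm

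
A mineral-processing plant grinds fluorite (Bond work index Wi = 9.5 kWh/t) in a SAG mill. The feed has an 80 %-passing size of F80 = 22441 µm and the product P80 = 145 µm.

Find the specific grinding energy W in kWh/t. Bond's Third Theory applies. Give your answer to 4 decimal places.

W = 7.2552 kWh/t

W = 10·Wi·(P80^(-½) − F80^(-½))
1/√145 = 0.083045;  1/√22441 = 0.006675
W = 10·9.5·(0.083045 − 0.006675) = 7.2552 kWh/t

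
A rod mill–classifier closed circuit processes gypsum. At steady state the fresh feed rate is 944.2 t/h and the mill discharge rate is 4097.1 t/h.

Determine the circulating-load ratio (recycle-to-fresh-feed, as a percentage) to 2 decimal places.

M = F + R at steady state, so:
R = M − F = 4097.1 − 944.2 = 3152.9 t/h
CL = 100·R/F = 100·3152.9/944.2 = 333.92 %

CL = 333.92 %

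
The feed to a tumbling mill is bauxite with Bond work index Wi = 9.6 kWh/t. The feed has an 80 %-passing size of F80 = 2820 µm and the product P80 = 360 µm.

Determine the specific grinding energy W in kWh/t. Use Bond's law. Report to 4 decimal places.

W = 3.2519 kWh/t

Bond: W = 10·Wi·(1/√P80 − 1/√F80)
1/√360 = 0.052705;  1/√2820 = 0.018831
W = 10·9.6·(0.052705 − 0.018831) = 3.2519 kWh/t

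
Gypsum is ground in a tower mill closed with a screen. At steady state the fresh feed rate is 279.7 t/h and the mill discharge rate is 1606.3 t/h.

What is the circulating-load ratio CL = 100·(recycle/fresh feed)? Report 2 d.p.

CL = 474.29 %

Steady state: M = F + R.
R = M − F = 1606.3 − 279.7 = 1326.6 t/h
CL = 100·R/F = 100·1326.6/279.7 = 474.29 %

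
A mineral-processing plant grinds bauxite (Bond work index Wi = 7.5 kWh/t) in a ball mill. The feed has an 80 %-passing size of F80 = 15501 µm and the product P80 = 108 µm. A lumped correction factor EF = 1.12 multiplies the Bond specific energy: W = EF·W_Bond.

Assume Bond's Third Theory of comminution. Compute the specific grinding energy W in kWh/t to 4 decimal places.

W = 10·Wi·(P80^(-½) − F80^(-½))
1/√108 = 0.096225;  1/√15501 = 0.008032
W = 10·7.5·(0.096225 − 0.008032) = 6.6145 kWh/t
With EF = 1.12: W = 6.6145·1.12 = 7.4082 kWh/t

W = 7.4082 kWh/t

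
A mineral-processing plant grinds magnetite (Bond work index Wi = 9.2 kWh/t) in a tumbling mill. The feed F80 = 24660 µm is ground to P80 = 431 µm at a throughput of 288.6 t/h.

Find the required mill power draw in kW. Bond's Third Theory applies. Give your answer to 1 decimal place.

W = 10·Wi·(P80^(-½) − F80^(-½))
W = 10·9.2·(1/√431 − 1/√24660) = 10·9.2·(0.041800) = 3.8456 kWh/t
Mill draw = 3.8456 × 288.6 = 1109.8 kW

P = 1109.8 kW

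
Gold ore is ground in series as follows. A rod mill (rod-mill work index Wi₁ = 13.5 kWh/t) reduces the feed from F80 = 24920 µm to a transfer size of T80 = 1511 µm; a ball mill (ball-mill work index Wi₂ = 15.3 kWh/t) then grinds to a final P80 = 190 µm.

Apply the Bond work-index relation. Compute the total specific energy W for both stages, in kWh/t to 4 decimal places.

W = 9.7815 kWh/t

W = 10 Wi / √P80 − 10 Wi / √F80
Stage 1 (24920→1511 µm, Wi₁=13.5): W₁ = 10·13.5·(0.025726 − 0.006335) = 2.6178 kWh/t
Stage 2 (1511→190 µm, Wi₂=15.3): W₂ = 10·15.3·(0.072548 − 0.025726) = 7.1637 kWh/t
W = W₁ + W₂ = 2.6178 + 7.1637 = 9.7815 kWh/t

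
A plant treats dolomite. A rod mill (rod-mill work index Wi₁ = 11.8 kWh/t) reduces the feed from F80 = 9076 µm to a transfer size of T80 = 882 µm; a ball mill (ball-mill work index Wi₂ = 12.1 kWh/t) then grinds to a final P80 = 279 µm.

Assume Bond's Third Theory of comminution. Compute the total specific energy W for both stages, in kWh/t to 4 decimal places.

W = 10 Wi (1/√P80 − 1/√F80)  [Bond]
Stage 1 (9076→882 µm, Wi₁=11.8): W₁ = 10·11.8·(0.033672 − 0.010497) = 2.7347 kWh/t
Stage 2 (882→279 µm, Wi₂=12.1): W₂ = 10·12.1·(0.059868 − 0.033672) = 3.1698 kWh/t
W = W₁ + W₂ = 2.7347 + 3.1698 = 5.9045 kWh/t

W = 5.9045 kWh/t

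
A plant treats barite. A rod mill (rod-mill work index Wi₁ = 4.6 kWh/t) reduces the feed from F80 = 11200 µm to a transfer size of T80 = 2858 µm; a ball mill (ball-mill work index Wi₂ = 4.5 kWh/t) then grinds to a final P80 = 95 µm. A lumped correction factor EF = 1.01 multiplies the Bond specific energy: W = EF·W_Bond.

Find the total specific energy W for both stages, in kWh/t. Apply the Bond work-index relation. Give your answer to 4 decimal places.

Bond:  W = 10 Wi (1/√P − 1/√F)
Stage 1 (11200→2858 µm, Wi₁=4.6): W₁ = 10·4.6·(0.018705 − 0.009449) = 0.4258 kWh/t
Stage 2 (2858→95 µm, Wi₂=4.5): W₂ = 10·4.5·(0.102598 − 0.018705) = 3.7752 kWh/t
W = W₁ + W₂ = 0.4258 + 3.7752 = 4.2009 kWh/t
With EF = 1.01: W = 4.2009·1.01 = 4.2430 kWh/t

W = 4.2430 kWh/t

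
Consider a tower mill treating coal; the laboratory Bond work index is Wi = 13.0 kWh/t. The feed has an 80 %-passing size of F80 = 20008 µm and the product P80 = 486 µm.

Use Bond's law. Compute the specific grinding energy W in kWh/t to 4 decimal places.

W = 10 Wi / √P80 − 10 Wi / √F80
1/√486 = 0.045361;  1/√20008 = 0.007070
W = 10·13.0·(0.045361 − 0.007070) = 4.9779 kWh/t

W = 4.9779 kWh/t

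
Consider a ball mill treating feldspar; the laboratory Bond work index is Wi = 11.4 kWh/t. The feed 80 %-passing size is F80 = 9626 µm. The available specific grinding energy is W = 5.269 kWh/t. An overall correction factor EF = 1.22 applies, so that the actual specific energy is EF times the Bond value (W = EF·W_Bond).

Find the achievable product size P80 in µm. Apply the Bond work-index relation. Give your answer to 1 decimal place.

P80 = 432.6 µm

W = 10 Wi / √P80 − 10 Wi / √F80
W_Bond = W / EF = 5.269 / 1.22 = 4.3189 kWh/t
⇒ 1/√P80 = W_Bond/(10·Wi) + 1/√F80
  = 4.3189/(10·11.4) + 1/√9626 = 0.037885 + 0.010192 = 0.048077
P80 = (1/0.048077)² = 20.7999² = 432.64 µm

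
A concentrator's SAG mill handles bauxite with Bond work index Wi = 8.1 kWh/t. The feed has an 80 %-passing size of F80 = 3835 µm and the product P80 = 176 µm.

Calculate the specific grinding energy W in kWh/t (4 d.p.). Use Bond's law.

W = 10·Wi·(P80^(-½) − F80^(-½))
1/√176 = 0.075378;  1/√3835 = 0.016148
W = 10·8.1·(0.075378 − 0.016148) = 4.7976 kWh/t

W = 4.7976 kWh/t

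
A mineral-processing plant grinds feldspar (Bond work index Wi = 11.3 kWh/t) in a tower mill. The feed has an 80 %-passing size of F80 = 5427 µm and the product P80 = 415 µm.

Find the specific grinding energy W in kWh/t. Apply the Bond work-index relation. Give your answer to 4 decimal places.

Bond: W = 10·Wi·(1/√P80 − 1/√F80)
1/√415 = 0.049088;  1/√5427 = 0.013574
W = 10·11.3·(0.049088 − 0.013574) = 4.0130 kWh/t

W = 4.0130 kWh/t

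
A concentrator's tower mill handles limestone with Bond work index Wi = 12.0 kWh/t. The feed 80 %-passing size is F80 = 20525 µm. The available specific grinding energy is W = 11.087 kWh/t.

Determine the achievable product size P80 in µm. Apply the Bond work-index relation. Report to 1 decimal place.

P80 = 101.3 µm

W = 10 Wi (P80^-0.5 − F80^-0.5)
⇒ 1/√P80 = W/(10·Wi) + 1/√F80
  = 11.0870/(10·12.0) + 1/√20525 = 0.092392 + 0.006980 = 0.099372
P80 = (1/0.099372)² = 10.0632² = 101.27 µm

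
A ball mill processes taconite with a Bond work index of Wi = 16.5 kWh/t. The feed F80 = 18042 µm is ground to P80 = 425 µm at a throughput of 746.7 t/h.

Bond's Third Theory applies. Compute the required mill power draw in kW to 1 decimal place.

Bond: W = 10·Wi·(1/√P80 − 1/√F80)
W = 10·16.5·(1/√425 − 1/√18042) = 10·16.5·(0.041062) = 6.7753 kWh/t
Power = W × throughput = 6.7753 kWh/t × 746.7 t/h = 5059.1 kW

P = 5059.1 kW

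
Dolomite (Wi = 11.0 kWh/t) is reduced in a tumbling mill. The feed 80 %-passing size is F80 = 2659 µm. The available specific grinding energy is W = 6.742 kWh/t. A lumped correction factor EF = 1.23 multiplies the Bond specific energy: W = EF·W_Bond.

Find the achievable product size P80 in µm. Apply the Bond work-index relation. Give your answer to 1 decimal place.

W = 10 Wi / √P80 − 10 Wi / √F80
W_Bond = W / EF = 6.742 / 1.23 = 5.4813 kWh/t
1/√P80 = 1/√F80 + W_Bond/(10·Wi)
  = 5.4813/(10·11.0) + 1/√2659 = 0.049830 + 0.019393 = 0.069223
P80 = (1/0.069223)² = 14.4461² = 208.69 µm

P80 = 208.7 µm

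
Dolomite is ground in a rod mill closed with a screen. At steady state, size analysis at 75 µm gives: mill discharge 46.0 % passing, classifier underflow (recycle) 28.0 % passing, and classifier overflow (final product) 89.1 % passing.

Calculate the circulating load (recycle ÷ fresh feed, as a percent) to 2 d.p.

Two-product formula at 75 µm:
Fd + Rd = Ru + Fo ⇒ R/F = (o−d)/(d−u)
r = (89.1 − 46.0)/(46.0 − 28.0) = 43.1/18.0 = 2.3944
CL = 100·r = 239.44 %

CL = 239.44 %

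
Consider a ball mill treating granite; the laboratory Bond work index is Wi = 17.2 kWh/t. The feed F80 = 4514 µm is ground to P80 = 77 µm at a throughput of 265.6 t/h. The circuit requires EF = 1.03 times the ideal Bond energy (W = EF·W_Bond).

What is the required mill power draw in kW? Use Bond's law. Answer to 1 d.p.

Bond:  W = 10 Wi (1/√P − 1/√F)
W = 10·17.2·(1/√77 − 1/√4514) = 10·17.2·(0.099077) = 17.0412 kWh/t
W_actual = 1.03 × 17.0412 = 17.5524 kWh/t
P = W·T = 17.5524·265.6 = 4661.9 kW

P = 4661.9 kW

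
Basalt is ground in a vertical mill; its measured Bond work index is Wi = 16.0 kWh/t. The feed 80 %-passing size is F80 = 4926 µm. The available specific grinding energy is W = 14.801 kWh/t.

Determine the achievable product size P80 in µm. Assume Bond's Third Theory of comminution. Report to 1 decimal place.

P80 = 87.7 µm

W = 10·Wi·[P80^(−½) − F80^(−½)]
⇒ 1/√P80 = W/(10·Wi) + 1/√F80
  = 14.8010/(10·16.0) + 1/√4926 = 0.092506 + 0.014248 = 0.106754
P80 = (1/0.106754)² = 9.3673² = 87.75 µm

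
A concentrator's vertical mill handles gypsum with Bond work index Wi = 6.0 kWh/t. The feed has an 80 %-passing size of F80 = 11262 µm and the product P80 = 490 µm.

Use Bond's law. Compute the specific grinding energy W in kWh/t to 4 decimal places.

W = 10·Wi·[P80^(−½) − F80^(−½)]
1/√490 = 0.045175;  1/√11262 = 0.009423
W = 10·6.0·(0.045175 − 0.009423) = 2.1451 kWh/t

W = 2.1451 kWh/t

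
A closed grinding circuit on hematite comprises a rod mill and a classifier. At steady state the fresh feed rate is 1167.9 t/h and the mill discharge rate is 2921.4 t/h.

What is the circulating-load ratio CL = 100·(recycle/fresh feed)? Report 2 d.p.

CL = 150.14 %

Steady state: M = F + R.
R = M − F = 2921.4 − 1167.9 = 1753.5 t/h
CL = 100·R/F = 100·1753.5/1167.9 = 150.14 %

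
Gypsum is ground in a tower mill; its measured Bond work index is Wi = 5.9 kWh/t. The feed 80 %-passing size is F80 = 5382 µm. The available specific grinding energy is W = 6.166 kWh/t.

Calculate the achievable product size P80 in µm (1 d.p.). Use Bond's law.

P80 = 71.6 µm

W = 10 Wi (1/√P80 − 1/√F80)  [Bond]
P80^(−½) = W/(10 Wi) + F80^(−½)
  = 6.1660/(10·5.9) + 1/√5382 = 0.104508 + 0.013631 = 0.118139
P80 = (1/0.118139)² = 8.4646² = 71.65 µm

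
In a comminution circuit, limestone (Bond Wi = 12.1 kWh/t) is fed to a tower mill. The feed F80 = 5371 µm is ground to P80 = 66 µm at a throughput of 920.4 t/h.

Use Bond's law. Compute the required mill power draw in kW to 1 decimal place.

W = 10 Wi (P80^-0.5 − F80^-0.5)
W = 10·12.1·(1/√66 − 1/√5371) = 10·12.1·(0.109447) = 13.2430 kWh/t
Power = W × throughput = 13.2430 kWh/t × 920.4 t/h = 12188.9 kW

P = 12188.9 kW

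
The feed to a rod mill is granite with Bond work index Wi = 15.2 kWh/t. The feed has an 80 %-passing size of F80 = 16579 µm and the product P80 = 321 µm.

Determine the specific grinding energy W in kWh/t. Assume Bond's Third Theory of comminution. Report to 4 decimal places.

W = 7.3033 kWh/t

Bond: W = 10·Wi·(1/√P80 − 1/√F80)
1/√321 = 0.055815;  1/√16579 = 0.007766
W = 10·15.2·(0.055815 − 0.007766) = 7.3033 kWh/t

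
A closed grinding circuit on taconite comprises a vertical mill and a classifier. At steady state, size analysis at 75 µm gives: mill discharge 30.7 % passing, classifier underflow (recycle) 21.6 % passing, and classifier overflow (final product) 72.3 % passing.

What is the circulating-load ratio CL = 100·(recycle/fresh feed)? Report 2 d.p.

Mass balance on the −75 µm fraction:
d + r·d = r·u + o → r(d−u) = o−d
r = (72.3 − 30.7)/(30.7 − 21.6) = 41.6/9.1 = 4.5714
CL = 100·r = 457.14 %

CL = 457.14 %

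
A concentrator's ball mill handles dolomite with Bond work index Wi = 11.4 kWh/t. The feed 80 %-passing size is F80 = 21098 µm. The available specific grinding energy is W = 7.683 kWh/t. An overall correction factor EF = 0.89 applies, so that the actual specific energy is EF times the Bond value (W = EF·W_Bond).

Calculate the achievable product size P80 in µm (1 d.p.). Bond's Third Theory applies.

P80 = 146.5 µm

W = 10·Wi·[P80^(−½) − F80^(−½)]
W_Bond = W / EF = 7.683 / 0.89 = 8.6326 kWh/t
⇒ 1/√P80 = W_Bond/(10·Wi) + 1/√F80
  = 8.6326/(10·11.4) + 1/√21098 = 0.075724 + 0.006885 = 0.082609
P80 = (1/0.082609)² = 12.1052² = 146.54 µm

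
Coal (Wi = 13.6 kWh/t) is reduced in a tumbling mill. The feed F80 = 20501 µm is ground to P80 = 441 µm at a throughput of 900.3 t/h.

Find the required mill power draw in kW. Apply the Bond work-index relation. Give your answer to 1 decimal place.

P = 4975.4 kW

Bond:  W = 10 Wi (1/√P − 1/√F)
W = 10·13.6·(1/√441 − 1/√20501) = 10·13.6·(0.040635) = 5.5263 kWh/t
P_mill = W·ṁ = 5.5263·900.3 = 4975.4 kW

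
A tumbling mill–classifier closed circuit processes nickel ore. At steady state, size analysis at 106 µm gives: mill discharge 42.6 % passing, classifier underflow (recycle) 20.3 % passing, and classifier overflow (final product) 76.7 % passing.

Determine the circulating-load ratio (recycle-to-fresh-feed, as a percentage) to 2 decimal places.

Mass balance on the −106 µm fraction:
d + r·d = r·u + o → r(d−u) = o−d
r = (76.7 − 42.6)/(42.6 − 20.3) = 34.1/22.3 = 1.5291
CL = 100·r = 152.91 %

CL = 152.91 %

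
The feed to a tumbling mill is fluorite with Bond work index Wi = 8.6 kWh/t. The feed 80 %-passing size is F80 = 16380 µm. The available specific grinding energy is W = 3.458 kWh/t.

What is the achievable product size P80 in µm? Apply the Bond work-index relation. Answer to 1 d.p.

P80 = 433.6 µm

W_Bond = 10·Wi·(1/√P₈₀ − 1/√F₈₀)
P80^(−½) = W/(10 Wi) + F80^(−½)
  = 3.4580/(10·8.6) + 1/√16380 = 0.040209 + 0.007813 = 0.048023
P80 = (1/0.048023)² = 20.8235² = 433.62 µm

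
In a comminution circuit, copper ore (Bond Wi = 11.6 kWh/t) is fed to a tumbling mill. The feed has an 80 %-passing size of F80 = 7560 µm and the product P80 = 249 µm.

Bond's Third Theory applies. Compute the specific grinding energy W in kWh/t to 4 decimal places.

W = 6.0171 kWh/t

W = 10 Wi (1/√P80 − 1/√F80)  [Bond]
1/√249 = 0.063372;  1/√7560 = 0.011501
W = 10·11.6·(0.063372 − 0.011501) = 6.0171 kWh/t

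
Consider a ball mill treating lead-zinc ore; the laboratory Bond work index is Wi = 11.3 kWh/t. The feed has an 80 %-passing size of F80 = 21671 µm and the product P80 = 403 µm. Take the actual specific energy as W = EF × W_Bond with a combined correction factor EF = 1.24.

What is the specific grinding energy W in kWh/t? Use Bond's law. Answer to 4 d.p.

W = 10 Wi (P80^-0.5 − F80^-0.5)
1/√403 = 0.049814;  1/√21671 = 0.006793
W = 10·11.3·(0.049814 − 0.006793) = 4.8613 kWh/t
W_actual = 1.24 × 4.8613 = 6.0280 kWh/t

W = 6.0280 kWh/t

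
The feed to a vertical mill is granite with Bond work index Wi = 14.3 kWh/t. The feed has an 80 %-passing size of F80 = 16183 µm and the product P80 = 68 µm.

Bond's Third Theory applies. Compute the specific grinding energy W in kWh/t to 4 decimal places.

W = 16.2172 kWh/t

W_Bond = 10·Wi·(1/√P₈₀ − 1/√F₈₀)
1/√68 = 0.121268;  1/√16183 = 0.007861
W = 10·14.3·(0.121268 − 0.007861) = 16.2172 kWh/t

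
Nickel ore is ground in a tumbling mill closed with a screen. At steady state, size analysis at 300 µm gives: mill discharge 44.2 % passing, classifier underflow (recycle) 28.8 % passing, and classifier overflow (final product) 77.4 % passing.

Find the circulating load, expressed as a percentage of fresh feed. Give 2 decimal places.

CL = 215.58 %

Classifier node, passing 300 µm:
Fd + Rd = Ru + Fo ⇒ R/F = (o−d)/(d−u)
r = (77.4 − 44.2)/(44.2 − 28.8) = 33.2/15.4 = 2.1558
CL = 100·r = 215.58 %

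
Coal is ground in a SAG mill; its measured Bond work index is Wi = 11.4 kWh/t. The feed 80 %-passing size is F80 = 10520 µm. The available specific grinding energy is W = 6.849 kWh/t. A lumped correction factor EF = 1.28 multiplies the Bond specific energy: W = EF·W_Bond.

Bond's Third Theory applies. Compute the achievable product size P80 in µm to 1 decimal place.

Bond:  W = 10 Wi (1/√P − 1/√F)
W_Bond = W / EF = 6.849 / 1.28 = 5.3508 kWh/t
1/√P80 = 1/√F80 + W_Bond/(10·Wi)
  = 5.3508/(10·11.4) + 1/√10520 = 0.046937 + 0.009750 = 0.056686
P80 = (1/0.056686)² = 17.6409² = 311.20 µm

P80 = 311.2 µm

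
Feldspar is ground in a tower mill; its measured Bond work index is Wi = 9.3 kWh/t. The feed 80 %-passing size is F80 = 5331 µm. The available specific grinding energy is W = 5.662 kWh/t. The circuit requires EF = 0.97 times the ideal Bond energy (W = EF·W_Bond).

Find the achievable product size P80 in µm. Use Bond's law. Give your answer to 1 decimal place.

P80 = 171.1 µm

W = 10 Wi (P80^-0.5 − F80^-0.5)
W_Bond = W / EF = 5.662 / 0.97 = 5.8371 kWh/t
⇒ 1/√P80 = W_Bond/(10·Wi) + 1/√F80
  = 5.8371/(10·9.3) + 1/√5331 = 0.062765 + 0.013696 = 0.076461
P80 = (1/0.076461)² = 13.0786² = 171.05 µm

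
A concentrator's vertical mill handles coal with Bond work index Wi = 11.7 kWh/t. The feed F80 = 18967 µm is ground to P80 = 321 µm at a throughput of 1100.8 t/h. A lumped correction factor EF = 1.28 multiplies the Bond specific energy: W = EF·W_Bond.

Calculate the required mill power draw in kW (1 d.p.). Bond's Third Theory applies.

W = 10·Wi·(P80^(-½) − F80^(-½))
W = 10·11.7·(1/√321 − 1/√18967) = 10·11.7·(0.048553) = 5.6808 kWh/t
With EF = 1.28: W = 5.6808·1.28 = 7.2714 kWh/t
P = W·T = 7.2714·1100.8 = 8004.3 kW

P = 8004.3 kW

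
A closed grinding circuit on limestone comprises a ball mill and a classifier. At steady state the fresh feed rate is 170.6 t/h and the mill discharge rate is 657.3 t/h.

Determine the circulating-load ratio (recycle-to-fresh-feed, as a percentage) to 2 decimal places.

Mill node: discharge = fresh + recycle.
R = M − F = 657.3 − 170.6 = 486.7 t/h
CL = 100·R/F = 100·486.7/170.6 = 285.29 %

CL = 285.29 %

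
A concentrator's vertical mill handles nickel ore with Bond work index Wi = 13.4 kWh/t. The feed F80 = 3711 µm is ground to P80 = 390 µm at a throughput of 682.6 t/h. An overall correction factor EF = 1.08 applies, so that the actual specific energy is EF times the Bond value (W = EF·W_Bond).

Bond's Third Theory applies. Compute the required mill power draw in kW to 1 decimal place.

P = 3380.6 kW

W_Bond = 10·Wi·(1/√P₈₀ − 1/√F₈₀)
W = 10·13.4·(1/√390 − 1/√3711) = 10·13.4·(0.034221) = 4.5857 kWh/t
Corrected W = EF·W_Bond = 1.08·4.5857 = 4.9525 kWh/t
P_mill = W·ṁ = 4.9525·682.6 = 3380.6 kW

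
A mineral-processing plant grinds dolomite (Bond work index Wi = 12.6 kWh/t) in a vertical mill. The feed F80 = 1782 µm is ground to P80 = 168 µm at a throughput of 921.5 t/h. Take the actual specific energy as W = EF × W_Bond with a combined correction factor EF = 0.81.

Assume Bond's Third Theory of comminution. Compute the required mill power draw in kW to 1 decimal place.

P = 5028.1 kW

W_Bond = 10·Wi·(1/√P₈₀ − 1/√F₈₀)
W = 10·12.6·(1/√168 − 1/√1782) = 10·12.6·(0.053463) = 6.7363 kWh/t
W_actual = 0.81 × 6.7363 = 5.4564 kWh/t
Power = W × throughput = 5.4564 kWh/t × 921.5 t/h = 5028.1 kW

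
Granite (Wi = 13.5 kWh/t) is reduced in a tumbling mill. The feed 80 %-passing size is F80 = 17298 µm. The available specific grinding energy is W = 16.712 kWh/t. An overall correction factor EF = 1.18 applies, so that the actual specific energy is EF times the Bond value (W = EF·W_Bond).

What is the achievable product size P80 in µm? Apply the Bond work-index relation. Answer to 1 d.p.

W = 10 Wi (P80^-0.5 − F80^-0.5)
W_Bond = W / EF = 16.712 / 1.18 = 14.1627 kWh/t
P80^(−½) = W_Bond/(10 Wi) + F80^(−½)
  = 14.1627/(10·13.5) + 1/√17298 = 0.104909 + 0.007603 = 0.112512
P80 = (1/0.112512)² = 8.8879² = 79.00 µm

P80 = 79.0 µm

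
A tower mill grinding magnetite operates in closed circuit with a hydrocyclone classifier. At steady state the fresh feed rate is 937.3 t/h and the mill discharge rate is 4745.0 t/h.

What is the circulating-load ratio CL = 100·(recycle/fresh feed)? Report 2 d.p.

Discharge = new feed + return, hence
R = M − F = 4745.0 − 937.3 = 3807.7 t/h
CL = 100·R/F = 100·3807.7/937.3 = 406.24 %

CL = 406.24 %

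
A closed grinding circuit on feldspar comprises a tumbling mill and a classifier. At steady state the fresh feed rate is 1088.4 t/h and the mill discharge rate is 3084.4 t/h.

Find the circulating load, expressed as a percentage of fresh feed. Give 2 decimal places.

Mill node: discharge = fresh + recycle.
R = M − F = 3084.4 − 1088.4 = 1996.0 t/h
CL = 100·R/F = 100·1996.0/1088.4 = 183.39 %

CL = 183.39 %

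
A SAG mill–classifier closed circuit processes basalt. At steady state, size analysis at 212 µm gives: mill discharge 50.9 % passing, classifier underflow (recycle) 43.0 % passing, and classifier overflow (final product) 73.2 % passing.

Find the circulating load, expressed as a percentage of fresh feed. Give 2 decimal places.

CL = 282.28 %

Two-product formula at 212 µm:
(1+r)·d = r·u + o ⇒ r = (o−d)/(d−u)
r = (73.2 − 50.9)/(50.9 − 43.0) = 22.3/7.9 = 2.8228
CL = 100·r = 282.28 %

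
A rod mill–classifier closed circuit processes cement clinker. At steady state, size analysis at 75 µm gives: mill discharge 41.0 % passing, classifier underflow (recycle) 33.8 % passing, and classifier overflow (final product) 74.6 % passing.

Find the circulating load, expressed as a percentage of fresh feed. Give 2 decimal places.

Balance %-passing 75 µm (r = R/F):
(1+r)d = ru + o → r = (o−d)/(d−u)
r = (74.6 − 41.0)/(41.0 − 33.8) = 33.6/7.2 = 4.6667
CL = 100·r = 466.67 %

CL = 466.67 %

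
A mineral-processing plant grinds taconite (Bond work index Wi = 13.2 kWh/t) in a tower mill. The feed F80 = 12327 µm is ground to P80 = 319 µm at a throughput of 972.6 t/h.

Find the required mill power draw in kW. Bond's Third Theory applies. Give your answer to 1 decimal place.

W = 10·Wi·(P80^(-½) − F80^(-½))
W = 10·13.2·(1/√319 − 1/√12327) = 10·13.2·(0.046982) = 6.2017 kWh/t
P = W·T = 6.2017·972.6 = 6031.8 kW

P = 6031.8 kW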